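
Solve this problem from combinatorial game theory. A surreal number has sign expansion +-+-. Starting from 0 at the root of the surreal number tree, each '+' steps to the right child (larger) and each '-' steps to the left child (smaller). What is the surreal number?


Sign expansion: +-+-
Rule: track bounds (lo, hi), initially (-inf, +inf). On '+', the current value becomes lo and we move to the simplest number in (value, hi): value + 1 if hi = +inf, otherwise the midpoint (value + hi)/2. On '-', the current value becomes hi and we move to value - 1 if lo = -inf, otherwise the midpoint (lo + value)/2.
Start at 0.
Step 1: sign = +, move right. Bounds: (0, +inf). Value = 1
Step 2: sign = -, move left. Bounds: (0, 1). Value = 1/2
Step 3: sign = +, move right. Bounds: (1/2, 1). Value = 3/4
Step 4: sign = -, move left. Bounds: (1/2, 3/4). Value = 5/8
The surreal number with sign expansion +-+- is 5/8.

5/8


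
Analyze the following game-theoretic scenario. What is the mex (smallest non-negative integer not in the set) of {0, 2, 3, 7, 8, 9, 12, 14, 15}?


Set = {0, 2, 3, 7, 8, 9, 12, 14, 15}
0 is in the set.
1 is NOT in the set. This is the mex.
mex = 1

1


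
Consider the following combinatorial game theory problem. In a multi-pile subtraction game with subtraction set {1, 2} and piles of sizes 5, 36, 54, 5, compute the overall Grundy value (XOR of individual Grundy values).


Subtraction set: {1, 2}
For this subtraction set, G(n) = n mod 3 (period = max + 1 = 3).
Pile 1 (size 5): G(5) = 5 mod 3 = 2
Pile 2 (size 36): G(36) = 36 mod 3 = 0
Pile 3 (size 54): G(54) = 54 mod 3 = 0
Pile 4 (size 5): G(5) = 5 mod 3 = 2
Total Grundy value = XOR of all: 2 XOR 0 XOR 0 XOR 2 = 0

0


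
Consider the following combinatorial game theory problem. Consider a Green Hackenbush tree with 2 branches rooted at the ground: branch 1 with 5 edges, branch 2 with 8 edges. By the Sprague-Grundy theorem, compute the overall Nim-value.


The tree has 2 branches from the ground vertex.
In Green Hackenbush, the Nim-value of a simple path of length k is k.
Branch 1: length 5, Nim-value = 5
Branch 2: length 8, Nim-value = 8
Total Nim-value = XOR of all branch values:
0 XOR 5 = 5
5 XOR 8 = 13
Nim-value of the tree = 13

13


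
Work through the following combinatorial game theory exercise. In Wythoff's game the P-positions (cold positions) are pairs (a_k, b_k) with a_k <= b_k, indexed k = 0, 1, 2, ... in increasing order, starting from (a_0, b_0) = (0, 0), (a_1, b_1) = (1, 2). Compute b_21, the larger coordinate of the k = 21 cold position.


By Wythoff's theorem, a_k = floor(k * phi) and b_k = floor(k * phi^2) = a_k + k, where phi = (1 + sqrt(5))/2 is the golden ratio.
phi = (1 + sqrt(5))/2 = 1.618034
phi^2 = phi + 1 = 2.618034
k = 21
k * phi^2 = 21 * 2.618034 = 54.978714
b_21 = floor(k * phi^2) = 54 (check: a_21 + k = 33 + 21 = 54)

54


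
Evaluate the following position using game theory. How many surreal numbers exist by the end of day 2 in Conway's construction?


Day 0: {|} = 0 is born. Count = 1.
Day n: the number of surreal numbers born by day n is 2^(n+1) - 1.
By day 0: 2^1 - 1 = 1
By day 1: 2^2 - 1 = 3
By day 2: 2^3 - 1 = 7
By day 2: 7 surreal numbers.

7


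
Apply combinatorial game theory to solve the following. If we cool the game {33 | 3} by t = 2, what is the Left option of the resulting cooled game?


Original game: {33 | 3} (a switch {a | b} with a > b).
Cooling by t (for t below the temperature (a - b)/2 = 15) taxes each move by t: {a | b} cooled by t is {a - t | b + t}.
Cooling amount: t = 2
Cooled Left option: 33 - 2 = 31
Cooled Right option: 3 + 2 = 5
Cooled game: {31 | 5}
Left option = 31

31


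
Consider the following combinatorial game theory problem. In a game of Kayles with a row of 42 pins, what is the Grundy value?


Kayles: a move removes 1 or 2 adjacent pins from a contiguous row.
Removing pins from a row of k leaves two independent rows (a, b) with a + b = k - 1 (one pin) or a + b = k - 2 (two pins); an end removal gives a = 0.
By Sprague-Grundy, G(k) = mex{ G(a) XOR G(b) } over all these splits. G(0) = 0.
G(1): splits (0,0):0^0=0 -> mex({0}) = 1
G(2): splits (0,1):0^1=1 (0,0):0^0=0 -> mex({0, 1}) = 2
G(3): splits (0,2):0^2=2 (1,1):1^1=0 (0,1):0^1=1 -> mex({0, 1, 2}) = 3
G(4): splits (0,3):0^3=3 (1,2):1^2=3 (0,2):0^2=2 (1,1):1^1=0 -> mex({0, 2, 3}) = 1
G(5): splits (0,4):0^1=1 (1,3):1^3=2 (2,2):2^2=0 (0,3):0^3=3 (1,2):1^2=3 -> mex({0, 1, 2, 3}) = 4
G(6) = mex({0, 1, 2, 4}) = 3
G(7) = mex({0, 1, 3, 4, 5}) = 2
G(8) = mex({0, 2, 3, 5, 6}) = 1
G(9) = mex({0, 1, 2, 3, 6, 7}) = 4
G(10) = mex({0, 1, 3, 4, 5, 7}) = 2
G(11) = mex({0, 1, 2, 3, 4, 5}) = 6
G(12) = mex({0, 1, 2, 3, 5, 6, 7}) = 4
G(13) = mex({0, 2, 3, 4, 6, 7}) = 1
G(14) = mex({0, 1, 4, 5, 6, 7}) = 2
G(15) = mex({0, 1, 2, 3, 4, 5, 6}) = 7
G(16) = mex({0, 2, 3, 5, 6, 7}) = 1
G(17) = mex({0, 1, 2, 3, 5, 6, 7}) = 4
G(18) = mex({0, 1, 2, 4, 5, 6}) = 3
G(19) = mex({0, 1, 3, 4, 5, 7}) = 2
G(20) = mex({0, 2, 3, 4, 5, 6, 7}) = 1
G(21) = mex({0, 1, 2, 3, 5, 6, 7}) = 4
G(22) = mex({0, 1, 2, 3, 4, 5, 7}) = 6
G(23) = mex({0, 1, 2, 3, 4, 5, 6}) = 7
G(24) = mex({0, 1, 2, 3, 5, 6, 7}) = 4
G(25) = mex({0, 2, 3, 4, 6, 7}) = 1
G(26) = mex({0, 1, 3, 4, 5, 6, 7}) = 2
G(27) = mex({0, 1, 2, 3, 4, 5, 6, 7}) = 8
G(28) = mex({0, 1, 2, 3, 4, 6, 7, 8}) = 5
G(29) = mex({0, 1, 2, 3, 5, 6, 7, 8, 9}) = 4
G(30) = mex({0, 1, 2, 3, 4, 5, 6, 9, 10}) = 7
G(31) = mex({0, 1, 3, 4, 5, 7, 10, 11}) = 2
G(32) = mex({0, 2, 3, 4, 5, 6, 7, 9, 11}) = 1
G(33) = mex({0, 1, 2, 3, 4, 5, 6, 7, 9, 12}) = 8
G(34) = mex({0, 1, 2, 3, 4, 5, 7, 8, 11, 12}) = 6
G(35) = mex({0, 1, 2, 3, 4, 5, 6, 8, 9, 10, 11}) = 7
G(36) = mex({0, 1, 2, 3, 5, 6, 7, 9, 10}) = 4
G(37) = mex({0, 2, 3, 4, 6, 7, 9, 10, 11, 12}) = 1
G(38) = mex({0, 1, 3, 4, 5, 6, 7, 9, 10, 11, 12}) = 2
G(39) = mex({0, 1, 2, 4, 5, 6, 7, 9, 10, 12, 14}) = 3
G(40) = mex({0, 2, 3, 4, 6, 7, 11, 12, 14}) = 1
G(41) = mex({0, 1, 2, 3, 5, 6, 7, 9, 10, 11, 12}) = 4
G(42) = mex({0, 1, 2, 3, 4, 5, 6, 9, 10}) = 7
Therefore G(42) = 7.

7


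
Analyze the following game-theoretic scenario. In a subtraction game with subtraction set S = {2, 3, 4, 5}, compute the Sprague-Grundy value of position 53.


The subtraction set is S = {2, 3, 4, 5}.
G(k) = mex{ G(k - s) : s in S, s <= k }. We compute iteratively: G(0) = 0.
G(1) = mex({}) = 0
G(2) = mex({0}) = 1
G(3) = mex({0}) = 1
G(4) = mex({0, 1}) = 2
G(5) = mex({0, 1}) = 2
G(6) = mex({0, 1, 2}) = 3
G(7) = mex({1, 2}) = 0
G(8) = mex({1, 2, 3}) = 0
G(9) = mex({0, 2, 3}) = 1
G(10) = mex({0, 2, 3}) = 1
G(11) = mex({0, 1, 3}) = 2
Observe that G(7)..G(11) = 0, 0, 1, 1, 2 repeats G(0)..G(4) = 0, 0, 1, 1, 2.
For k >= max(S) = 5, G(k) is determined by the previous 5 values G(k-5)..G(k-1); a window of 5 consecutive values has recurred shifted by 7, so by induction G(k + 7) = G(k) for all k >= 0: the sequence is periodic from the start with period 7.
One period: G(0..6) = 0, 0, 1, 1, 2, 2, 3.
53 mod 7 = 4, so G(53) = G(4) = 2.

2


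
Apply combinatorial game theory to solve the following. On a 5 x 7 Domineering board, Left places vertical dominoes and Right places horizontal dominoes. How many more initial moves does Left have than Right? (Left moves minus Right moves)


Board is 5 x 7 (rows x cols).
Left (vertical) placements: (rows-1) * cols = 4 * 7 = 28
Right (horizontal) placements: rows * (cols-1) = 5 * 6 = 30
Advantage = Left - Right = 28 - 30 = -2

-2


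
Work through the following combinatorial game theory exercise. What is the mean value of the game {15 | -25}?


Game = {15 | -25}, a switch {a | b} with numbers a > b.
Its thermograph has left wall a - t and right wall b + t, which meet at t = (a - b)/2, where both equal (a + b)/2. So the mast (mean value) is at (a + b)/2.
Mean = (15 + (-25))/2 = -10/2 = -5

-5


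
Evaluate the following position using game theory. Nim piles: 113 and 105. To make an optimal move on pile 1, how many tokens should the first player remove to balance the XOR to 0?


Piles: 113 and 105
Current XOR: 113 XOR 105 = 24 (non-zero, so this is an N-position).
To make the XOR zero, we need to find a move that balances the piles.
For pile 1 (size 113): target = 113 XOR 24 = 105
We reduce pile 1 from 113 to 105.
Tokens removed: 113 - 105 = 8
Verification: 105 XOR 105 = 0

8


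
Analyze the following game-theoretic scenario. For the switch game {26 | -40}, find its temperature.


The game is {26 | -40}, a switch {a | b} with numbers a > b.
Cooling {a | b} by t gives {a - t | b + t}, which stops being hot when a - t = b + t, i.e. at t = (a - b)/2. So the temperature of a switch is (a - b)/2.
Temperature = (Left option - Right option) / 2
= (26 - (-40)) / 2
= 66 / 2
= 33

33


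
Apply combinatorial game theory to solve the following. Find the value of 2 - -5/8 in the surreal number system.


x = 2, y = -5/8
Converting to common denominator: 8
x = 16/8, y = -5/8
x - y = 2 - -5/8 = 21/8

21/8


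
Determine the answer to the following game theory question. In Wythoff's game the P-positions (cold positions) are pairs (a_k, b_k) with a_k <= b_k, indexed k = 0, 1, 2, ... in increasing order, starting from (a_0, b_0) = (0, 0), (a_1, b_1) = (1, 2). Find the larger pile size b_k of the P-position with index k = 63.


By Wythoff's theorem, a_k = floor(k * phi) and b_k = floor(k * phi^2) = a_k + k, where phi = (1 + sqrt(5))/2 is the golden ratio.
phi = (1 + sqrt(5))/2 = 1.618034
phi^2 = phi + 1 = 2.618034
k = 63
k * phi^2 = 63 * 2.618034 = 164.936141
b_63 = floor(k * phi^2) = 164 (check: a_63 + k = 101 + 63 = 164)

164


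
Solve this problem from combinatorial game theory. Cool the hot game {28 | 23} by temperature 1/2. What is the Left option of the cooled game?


Original game: {28 | 23} (a switch {a | b} with a > b).
Cooling by t (for t below the temperature (a - b)/2 = 5/2) taxes each move by t: {a | b} cooled by t is {a - t | b + t}.
Cooling amount: t = 1/2
Cooled Left option: 28 - 1/2 = 55/2
Cooled Right option: 23 + 1/2 = 47/2
Cooled game: {55/2 | 47/2}
Left option = 55/2

55/2


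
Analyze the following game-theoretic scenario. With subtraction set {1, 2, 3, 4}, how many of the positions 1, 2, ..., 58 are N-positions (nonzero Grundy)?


Subtraction set S = {1, 2, 3, 4}, so G(n) = n mod 5.
G(n) = 0 when n is a multiple of 5.
Multiples of 5 in [1, 58]: 11
N-positions (nonzero Grundy) = 58 - 11 = 47

47


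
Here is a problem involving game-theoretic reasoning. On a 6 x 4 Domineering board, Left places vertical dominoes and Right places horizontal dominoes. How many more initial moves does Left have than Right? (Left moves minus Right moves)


Board is 6 x 4 (rows x cols).
Left (vertical) placements: (rows-1) * cols = 5 * 4 = 20
Right (horizontal) placements: rows * (cols-1) = 6 * 3 = 18
Advantage = Left - Right = 20 - 18 = 2

2


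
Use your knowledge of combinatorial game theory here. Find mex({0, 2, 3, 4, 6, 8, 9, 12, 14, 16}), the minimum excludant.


Set = {0, 2, 3, 4, 6, 8, 9, 12, 14, 16}
0 is in the set.
1 is NOT in the set. This is the mex.
mex = 1

1


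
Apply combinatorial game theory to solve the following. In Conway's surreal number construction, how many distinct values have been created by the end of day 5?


Day 0: {|} = 0 is born. Count = 1.
Day n: the number of surreal numbers born by day n is 2^(n+1) - 1.
By day 0: 2^1 - 1 = 1
By day 1: 2^2 - 1 = 3
By day 2: 2^3 - 1 = 7
By day 3: 2^4 - 1 = 15
By day 4: 2^5 - 1 = 31
By day 5: 2^6 - 1 = 63
By day 5: 63 surreal numbers.

63


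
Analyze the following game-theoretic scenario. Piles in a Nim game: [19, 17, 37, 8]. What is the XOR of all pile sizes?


We need the XOR (exclusive or) of all pile sizes.
After XOR-ing pile 1 (size 19): 0 XOR 19 = 19
After XOR-ing pile 2 (size 17): 19 XOR 17 = 2
After XOR-ing pile 3 (size 37): 2 XOR 37 = 39
After XOR-ing pile 4 (size 8): 39 XOR 8 = 47
The Nim-value of this position is 47.

47


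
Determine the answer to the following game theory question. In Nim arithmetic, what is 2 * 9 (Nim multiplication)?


Nim multiplication is bilinear over XOR: (u XOR v) * w = (u*w) XOR (v*w).
So we split each operand into its bit components and XOR the pairwise Nim products.
2 = 2 (as XOR of powers of 2).
9 = 1 + 8 (as XOR of powers of 2).
Using the standard Nim-product table on single bits:
  2*2 = 3,   2*4 = 8,   2*8 = 12,
  4*4 = 6,   4*8 = 11,  8*8 = 13,
and  1*x = x (identity), k*l = l*k (commutative).
Pairwise Nim products:
  2 * 1 = 2
  2 * 8 = 12
XOR them: 2 XOR 12 = 14.
Result: 2 * 9 = 14 (in Nim).

14


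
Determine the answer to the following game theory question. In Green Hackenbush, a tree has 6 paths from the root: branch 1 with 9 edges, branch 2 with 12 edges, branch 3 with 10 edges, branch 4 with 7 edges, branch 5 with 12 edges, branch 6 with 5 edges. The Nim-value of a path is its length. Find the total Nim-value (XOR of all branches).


The tree has 6 branches from the ground vertex.
In Green Hackenbush, the Nim-value of a simple path of length k is k.
Branch 1: length 9, Nim-value = 9
Branch 2: length 12, Nim-value = 12
Branch 3: length 10, Nim-value = 10
Branch 4: length 7, Nim-value = 7
Branch 5: length 12, Nim-value = 12
Branch 6: length 5, Nim-value = 5
Total Nim-value = XOR of all branch values:
0 XOR 9 = 9
9 XOR 12 = 5
5 XOR 10 = 15
15 XOR 7 = 8
8 XOR 12 = 4
4 XOR 5 = 1
Nim-value of the tree = 1

1


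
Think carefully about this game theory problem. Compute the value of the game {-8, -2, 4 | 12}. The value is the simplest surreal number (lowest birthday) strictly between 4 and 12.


Left options: {-8, -2, 4}, max = 4
Right options: {12}, min = 12
All options are numbers and max(Left) < min(Right), so by the simplicity theorem the value is the simplest (earliest-born) number strictly between 4 and 12.
Integers 5 through 11 all lie strictly between 4 and 12.
Among integers, the simplest (lowest birthday = smallest |n|; 0 is born on day 0, +-n on day n) is 5.
No non-integer in the interval can be simpler: if x is a non-integer in the interval, then floor(x) or ceil(x) also lies in the interval (the interval contains an integer), and both are proper prefixes of x's sign expansion, i.e. born earlier. So the game value is 5.
Game value = 5

5


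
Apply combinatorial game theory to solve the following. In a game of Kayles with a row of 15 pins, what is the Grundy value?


Kayles: a move removes 1 or 2 adjacent pins from a contiguous row.
Removing pins from a row of k leaves two independent rows (a, b) with a + b = k - 1 (one pin) or a + b = k - 2 (two pins); an end removal gives a = 0.
By Sprague-Grundy, G(k) = mex{ G(a) XOR G(b) } over all these splits. G(0) = 0.
G(1): splits (0,0):0^0=0 -> mex({0}) = 1
G(2): splits (0,1):0^1=1 (0,0):0^0=0 -> mex({0, 1}) = 2
G(3): splits (0,2):0^2=2 (1,1):1^1=0 (0,1):0^1=1 -> mex({0, 1, 2}) = 3
G(4): splits (0,3):0^3=3 (1,2):1^2=3 (0,2):0^2=2 (1,1):1^1=0 -> mex({0, 2, 3}) = 1
G(5): splits (0,4):0^1=1 (1,3):1^3=2 (2,2):2^2=0 (0,3):0^3=3 (1,2):1^2=3 -> mex({0, 1, 2, 3}) = 4
G(6) = mex({0, 1, 2, 4}) = 3
G(7) = mex({0, 1, 3, 4, 5}) = 2
G(8) = mex({0, 2, 3, 5, 6}) = 1
G(9) = mex({0, 1, 2, 3, 6, 7}) = 4
G(10) = mex({0, 1, 3, 4, 5, 7}) = 2
G(11) = mex({0, 1, 2, 3, 4, 5}) = 6
G(12) = mex({0, 1, 2, 3, 5, 6, 7}) = 4
G(13) = mex({0, 2, 3, 4, 6, 7}) = 1
G(14) = mex({0, 1, 4, 5, 6, 7}) = 2
G(15) = mex({0, 1, 2, 3, 4, 5, 6}) = 7
Therefore G(15) = 7.

7


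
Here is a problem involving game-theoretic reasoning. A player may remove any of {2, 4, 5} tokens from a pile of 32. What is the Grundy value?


The subtraction set is S = {2, 4, 5}.
G(k) = mex{ G(k - s) : s in S, s <= k }. We compute iteratively: G(0) = 0.
G(1) = mex({}) = 0
G(2) = mex({0}) = 1
G(3) = mex({0}) = 1
G(4) = mex({0, 1}) = 2
G(5) = mex({0, 1}) = 2
G(6) = mex({0, 1, 2}) = 3
G(7) = mex({1, 2}) = 0
G(8) = mex({1, 2, 3}) = 0
G(9) = mex({0, 2}) = 1
G(10) = mex({0, 2, 3}) = 1
G(11) = mex({0, 1, 3}) = 2
Observe that G(7)..G(11) = 0, 0, 1, 1, 2 repeats G(0)..G(4) = 0, 0, 1, 1, 2.
For k >= max(S) = 5, G(k) is determined by the previous 5 values G(k-5)..G(k-1); a window of 5 consecutive values has recurred shifted by 7, so by induction G(k + 7) = G(k) for all k >= 0: the sequence is periodic from the start with period 7.
One period: G(0..6) = 0, 0, 1, 1, 2, 2, 3.
32 mod 7 = 4, so G(32) = G(4) = 2.

2


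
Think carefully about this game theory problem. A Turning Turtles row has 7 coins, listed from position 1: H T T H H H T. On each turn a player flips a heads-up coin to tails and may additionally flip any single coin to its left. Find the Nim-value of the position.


Coins: H T T H H H T
Key fact: a single head at position k behaves exactly like a Nim heap of size k (turning it to T and optionally flipping a coin at j < k corresponds to moving the heap from k to j, or to 0), and heads combine as a disjunctive sum (two heads at the same place would cancel, matching j XOR j = 0). So the Nim-value is the XOR of the 1-indexed positions of the heads.
Face-up positions (1-indexed): [1, 4, 5, 6]
XOR 0 with 1: 0 XOR 1 = 1
XOR 1 with 4: 1 XOR 4 = 5
XOR 5 with 5: 5 XOR 5 = 0
XOR 0 with 6: 0 XOR 6 = 6
Nim-value = 6

6


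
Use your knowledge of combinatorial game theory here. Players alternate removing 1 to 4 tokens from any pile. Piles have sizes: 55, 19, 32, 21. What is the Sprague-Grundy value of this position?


Subtraction set: {1, 2, 3, 4}
For this subtraction set, G(n) = n mod 5 (period = max + 1 = 5).
Pile 1 (size 55): G(55) = 55 mod 5 = 0
Pile 2 (size 19): G(19) = 19 mod 5 = 4
Pile 3 (size 32): G(32) = 32 mod 5 = 2
Pile 4 (size 21): G(21) = 21 mod 5 = 1
Total Grundy value = XOR of all: 0 XOR 4 XOR 2 XOR 1 = 7

7


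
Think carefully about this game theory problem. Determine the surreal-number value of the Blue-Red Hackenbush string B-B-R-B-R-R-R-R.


Edges (from ground): B-B-R-B-R-R-R-R
By Berlekamp's sign-expansion rule, a Blue-Red Hackenbush stalk has the value of the surreal number whose sign sequence is the edge sequence with B -> + and R -> -.
Sign sequence: ++-+----
Trace the sign expansion in the surreal number tree, starting from 0:
Edge 1: B (sign +) -> bounds (0, +inf), value = 1
Edge 2: B (sign +) -> bounds (1, +inf), value = 2
Edge 3: R (sign -) -> bounds (1, 2), value = 3/2
Edge 4: B (sign +) -> bounds (3/2, 2), value = 7/4
Edge 5: R (sign -) -> bounds (3/2, 7/4), value = 13/8
Edge 6: R (sign -) -> bounds (3/2, 13/8), value = 25/16
Edge 7: R (sign -) -> bounds (3/2, 25/16), value = 49/32
Edge 8: R (sign -) -> bounds (3/2, 49/32), value = 97/64
Game value = 97/64

97/64


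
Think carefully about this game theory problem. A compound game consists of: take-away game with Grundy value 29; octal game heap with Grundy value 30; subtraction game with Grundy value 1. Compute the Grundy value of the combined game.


By the Sprague-Grundy theorem, the Grundy value of a sum of games is the XOR of individual Grundy values.
take-away game: Grundy value = 29. Running XOR: 0 XOR 29 = 29
octal game heap: Grundy value = 30. Running XOR: 29 XOR 30 = 3
subtraction game: Grundy value = 1. Running XOR: 3 XOR 1 = 2
The combined Grundy value is 2.

2


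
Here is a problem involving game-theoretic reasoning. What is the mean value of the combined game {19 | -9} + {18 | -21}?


G1 = {19 | -9}, G2 = {18 | -21}
Each is a switch {a | b} with numbers a > b; its mean value is (a + b)/2, and mean value is additive over game sums: m(G1 + G2) = m(G1) + m(G2).
Mean of G1 = (19 + (-9))/2 = 10/2 = 5
Mean of G2 = (18 + (-21))/2 = -3/2 = -3/2
Mean of G1 + G2 = 5 + -3/2 = 7/2

7/2


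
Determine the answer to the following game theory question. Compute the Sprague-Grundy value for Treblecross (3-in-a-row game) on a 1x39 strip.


Treblecross: place X on empty cells; 3-in-a-row wins.
Playing within two cells of an existing X lets the opponent win at once, so sensible play treats the cells i-2..i+2 around each X as dead. The player left with no safe cell loses, so this is a normal-play take-away game on strips of safe cells.
Placing X at cell i (0-indexed) of a strip of k safe cells leaves independent strips of sizes max(0, i-2) and max(0, k-i-3). Hence G(k) = mex{ G(max(0,i-2)) XOR G(max(0,k-i-3)) : 0 <= i < k }, with G(0) = 0.
G(1): splits (0,0):0^0=0 -> mex({0}) = 1
G(2): splits (0,0):0^0=0 -> mex({0}) = 1
G(3): splits (0,0):0^0=0 -> mex({0}) = 1
G(4): splits (0,1):0^1=1 (0,0):0^0=0 -> mex({0, 1}) = 2
G(5): splits (0,2):0^1=1 (0,1):0^1=1 (0,0):0^0=0 -> mex({0, 1}) = 2
G(6) = mex({1}) = 0
G(7) = mex({0, 1, 2}) = 3
G(8) = mex({0, 1, 2}) = 3
G(9) = mex({0, 2}) = 1
G(10) = mex({0, 2, 3}) = 1
G(11) = mex({0, 3}) = 1
G(12) = mex({1, 3}) = 0
G(13) = mex({0, 1, 2, 3}) = 4
G(14) = mex({0, 1, 2}) = 3
G(15) = mex({0, 1, 2}) = 3
G(16) = mex({0, 1, 2, 4}) = 3
G(17) = mex({0, 1, 3, 4}) = 2
G(18) = mex({0, 1, 3, 4}) = 2
G(19) = mex({0, 1, 3, 5}) = 2
G(20) = mex({0, 1, 2, 3, 5}) = 4
G(21) = mex({0, 1, 2, 3, 5}) = 4
G(22) = mex({1, 2, 6}) = 0
G(23) = mex({0, 1, 2, 3, 4, 6}) = 5
G(24) = mex({0, 1, 2, 3, 4}) = 5
G(25) = mex({0, 1, 3, 4, 7}) = 2
G(26) = mex({0, 1, 3, 4, 5, 7}) = 2
G(27) = mex({0, 1, 3, 5}) = 2
G(28) = mex({0, 1, 2, 5}) = 3
G(29) = mex({0, 1, 2, 4, 5, 6}) = 3
G(30) = mex({1, 2, 4, 6}) = 0
G(31) = mex({0, 1, 2, 3, 4, 6}) = 5
G(32) = mex({1, 2, 3, 4, 7}) = 0
G(33) = mex({0, 3, 7}) = 1
G(34) = mex({0, 2, 3, 5, 7}) = 1
G(35) = mex({0, 2, 3, 5, 6}) = 1
G(36) = mex({0, 1, 2, 5, 6}) = 3
G(37) = mex({0, 1, 2, 4, 5, 6}) = 3
G(38) = mex({0, 1, 2, 4}) = 3
G(39) = mex({0, 1, 2, 3, 4, 7}) = 5
Therefore G(39) = 5.

5


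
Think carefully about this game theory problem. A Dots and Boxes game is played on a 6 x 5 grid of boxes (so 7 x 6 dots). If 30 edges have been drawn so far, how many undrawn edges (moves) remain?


Grid: 6 x 5 boxes, i.e. 7 rows and 6 columns of dots.
Horizontal edges: (rows + 1) * cols = 7 * 5 = 35
Vertical edges: rows * (cols + 1) = 6 * 6 = 36
Total edges: 35 + 36 = 71
Edges drawn: 30
Remaining: 71 - 30 = 41

41


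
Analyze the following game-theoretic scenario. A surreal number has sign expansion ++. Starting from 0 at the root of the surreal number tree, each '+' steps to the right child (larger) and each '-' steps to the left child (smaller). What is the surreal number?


Sign expansion: ++
Rule: track bounds (lo, hi), initially (-inf, +inf). On '+', the current value becomes lo and we move to the simplest number in (value, hi): value + 1 if hi = +inf, otherwise the midpoint (value + hi)/2. On '-', the current value becomes hi and we move to value - 1 if lo = -inf, otherwise the midpoint (lo + value)/2.
Start at 0.
Step 1: sign = +, move right. Bounds: (0, +inf). Value = 1
Step 2: sign = +, move right. Bounds: (1, +inf). Value = 2
The surreal number with sign expansion ++ is 2.

2


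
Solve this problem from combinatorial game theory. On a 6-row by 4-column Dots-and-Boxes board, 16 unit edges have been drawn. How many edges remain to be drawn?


Grid: 6 x 4 boxes, i.e. 7 rows and 5 columns of dots.
Horizontal edges: (rows + 1) * cols = 7 * 4 = 28
Vertical edges: rows * (cols + 1) = 6 * 5 = 30
Total edges: 28 + 30 = 58
Edges drawn: 16
Remaining: 58 - 16 = 42

42


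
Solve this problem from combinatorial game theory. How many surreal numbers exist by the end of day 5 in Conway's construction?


Day 0: {|} = 0 is born. Count = 1.
Day n: the number of surreal numbers born by day n is 2^(n+1) - 1.
By day 0: 2^1 - 1 = 1
By day 1: 2^2 - 1 = 3
By day 2: 2^3 - 1 = 7
By day 3: 2^4 - 1 = 15
By day 4: 2^5 - 1 = 31
By day 5: 2^6 - 1 = 63
By day 5: 63 surreal numbers.

63


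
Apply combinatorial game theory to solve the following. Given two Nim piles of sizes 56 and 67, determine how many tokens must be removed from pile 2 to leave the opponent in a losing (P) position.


Piles: 56 and 67
Current XOR: 56 XOR 67 = 123 (non-zero, so this is an N-position).
To make the XOR zero, we need to find a move that balances the piles.
For pile 2 (size 67): target = 67 XOR 123 = 56
We reduce pile 2 from 67 to 56.
Tokens removed: 67 - 56 = 11
Verification: 56 XOR 56 = 0

11


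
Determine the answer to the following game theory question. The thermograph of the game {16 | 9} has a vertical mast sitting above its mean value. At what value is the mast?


Game = {16 | 9}, a switch {a | b} with numbers a > b.
Its thermograph has left wall a - t and right wall b + t, which meet at t = (a - b)/2, where both equal (a + b)/2. So the mast (mean value) is at (a + b)/2.
Mean = (16 + (9))/2 = 25/2 = 25/2

25/2


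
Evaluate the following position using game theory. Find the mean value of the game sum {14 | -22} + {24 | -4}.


G1 = {14 | -22}, G2 = {24 | -4}
Each is a switch {a | b} with numbers a > b; its mean value is (a + b)/2, and mean value is additive over game sums: m(G1 + G2) = m(G1) + m(G2).
Mean of G1 = (14 + (-22))/2 = -8/2 = -4
Mean of G2 = (24 + (-4))/2 = 20/2 = 10
Mean of G1 + G2 = -4 + 10 = 6

6


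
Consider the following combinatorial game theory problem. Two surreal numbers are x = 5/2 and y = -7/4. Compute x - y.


x = 5/2, y = -7/4
Converting to common denominator: 4
x = 10/4, y = -7/4
x - y = 5/2 - -7/4 = 17/4

17/4


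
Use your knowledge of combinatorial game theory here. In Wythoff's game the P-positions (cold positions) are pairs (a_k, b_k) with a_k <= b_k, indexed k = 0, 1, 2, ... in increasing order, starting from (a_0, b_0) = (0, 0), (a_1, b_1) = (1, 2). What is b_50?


By Wythoff's theorem, a_k = floor(k * phi) and b_k = floor(k * phi^2) = a_k + k, where phi = (1 + sqrt(5))/2 is the golden ratio.
phi = (1 + sqrt(5))/2 = 1.618034
phi^2 = phi + 1 = 2.618034
k = 50
k * phi^2 = 50 * 2.618034 = 130.901699
b_50 = floor(k * phi^2) = 130 (check: a_50 + k = 80 + 50 = 130)

130


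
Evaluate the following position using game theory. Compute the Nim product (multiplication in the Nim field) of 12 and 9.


Nim multiplication is bilinear over XOR: (u XOR v) * w = (u*w) XOR (v*w).
So we split each operand into its bit components and XOR the pairwise Nim products.
12 = 4 + 8 (as XOR of powers of 2).
9 = 1 + 8 (as XOR of powers of 2).
Using the standard Nim-product table on single bits:
  2*2 = 3,   2*4 = 8,   2*8 = 12,
  4*4 = 6,   4*8 = 11,  8*8 = 13,
and  1*x = x (identity), k*l = l*k (commutative).
Pairwise Nim products:
  4 * 1 = 4
  4 * 8 = 11
  8 * 1 = 8
  8 * 8 = 13
XOR them: 4 XOR 11 XOR 8 XOR 13 = 10.
Result: 12 * 9 = 10 (in Nim).

10


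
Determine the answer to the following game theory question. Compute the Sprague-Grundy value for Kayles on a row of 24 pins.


Kayles: a move removes 1 or 2 adjacent pins from a contiguous row.
Removing pins from a row of k leaves two independent rows (a, b) with a + b = k - 1 (one pin) or a + b = k - 2 (two pins); an end removal gives a = 0.
By Sprague-Grundy, G(k) = mex{ G(a) XOR G(b) } over all these splits. G(0) = 0.
G(1): splits (0,0):0^0=0 -> mex({0}) = 1
G(2): splits (0,1):0^1=1 (0,0):0^0=0 -> mex({0, 1}) = 2
G(3): splits (0,2):0^2=2 (1,1):1^1=0 (0,1):0^1=1 -> mex({0, 1, 2}) = 3
G(4): splits (0,3):0^3=3 (1,2):1^2=3 (0,2):0^2=2 (1,1):1^1=0 -> mex({0, 2, 3}) = 1
G(5): splits (0,4):0^1=1 (1,3):1^3=2 (2,2):2^2=0 (0,3):0^3=3 (1,2):1^2=3 -> mex({0, 1, 2, 3}) = 4
G(6) = mex({0, 1, 2, 4}) = 3
G(7) = mex({0, 1, 3, 4, 5}) = 2
G(8) = mex({0, 2, 3, 5, 6}) = 1
G(9) = mex({0, 1, 2, 3, 6, 7}) = 4
G(10) = mex({0, 1, 3, 4, 5, 7}) = 2
G(11) = mex({0, 1, 2, 3, 4, 5}) = 6
G(12) = mex({0, 1, 2, 3, 5, 6, 7}) = 4
G(13) = mex({0, 2, 3, 4, 6, 7}) = 1
G(14) = mex({0, 1, 4, 5, 6, 7}) = 2
G(15) = mex({0, 1, 2, 3, 4, 5, 6}) = 7
G(16) = mex({0, 2, 3, 5, 6, 7}) = 1
G(17) = mex({0, 1, 2, 3, 5, 6, 7}) = 4
G(18) = mex({0, 1, 2, 4, 5, 6}) = 3
G(19) = mex({0, 1, 3, 4, 5, 7}) = 2
G(20) = mex({0, 2, 3, 4, 5, 6, 7}) = 1
G(21) = mex({0, 1, 2, 3, 5, 6, 7}) = 4
G(22) = mex({0, 1, 2, 3, 4, 5, 7}) = 6
G(23) = mex({0, 1, 2, 3, 4, 5, 6}) = 7
G(24) = mex({0, 1, 2, 3, 5, 6, 7}) = 4
Therefore G(24) = 4.

4


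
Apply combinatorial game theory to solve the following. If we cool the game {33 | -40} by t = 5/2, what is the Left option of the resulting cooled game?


Original game: {33 | -40} (a switch {a | b} with a > b).
Cooling by t (for t below the temperature (a - b)/2 = 73/2) taxes each move by t: {a | b} cooled by t is {a - t | b + t}.
Cooling amount: t = 5/2
Cooled Left option: 33 - 5/2 = 61/2
Cooled Right option: -40 + 5/2 = -75/2
Cooled game: {61/2 | -75/2}
Left option = 61/2

61/2


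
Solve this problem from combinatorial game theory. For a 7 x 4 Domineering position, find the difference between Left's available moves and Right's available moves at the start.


Board is 7 x 4 (rows x cols).
Left (vertical) placements: (rows-1) * cols = 6 * 4 = 24
Right (horizontal) placements: rows * (cols-1) = 7 * 3 = 21
Advantage = Left - Right = 24 - 21 = 3

3


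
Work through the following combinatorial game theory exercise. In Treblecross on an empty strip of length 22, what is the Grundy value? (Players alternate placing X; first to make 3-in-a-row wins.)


Treblecross: place X on empty cells; 3-in-a-row wins.
Playing within two cells of an existing X lets the opponent win at once, so sensible play treats the cells i-2..i+2 around each X as dead. The player left with no safe cell loses, so this is a normal-play take-away game on strips of safe cells.
Placing X at cell i (0-indexed) of a strip of k safe cells leaves independent strips of sizes max(0, i-2) and max(0, k-i-3). Hence G(k) = mex{ G(max(0,i-2)) XOR G(max(0,k-i-3)) : 0 <= i < k }, with G(0) = 0.
G(1): splits (0,0):0^0=0 -> mex({0}) = 1
G(2): splits (0,0):0^0=0 -> mex({0}) = 1
G(3): splits (0,0):0^0=0 -> mex({0}) = 1
G(4): splits (0,1):0^1=1 (0,0):0^0=0 -> mex({0, 1}) = 2
G(5): splits (0,2):0^1=1 (0,1):0^1=1 (0,0):0^0=0 -> mex({0, 1}) = 2
G(6) = mex({1}) = 0
G(7) = mex({0, 1, 2}) = 3
G(8) = mex({0, 1, 2}) = 3
G(9) = mex({0, 2}) = 1
G(10) = mex({0, 2, 3}) = 1
G(11) = mex({0, 3}) = 1
G(12) = mex({1, 3}) = 0
G(13) = mex({0, 1, 2, 3}) = 4
G(14) = mex({0, 1, 2}) = 3
G(15) = mex({0, 1, 2}) = 3
G(16) = mex({0, 1, 2, 4}) = 3
G(17) = mex({0, 1, 3, 4}) = 2
G(18) = mex({0, 1, 3, 4}) = 2
G(19) = mex({0, 1, 3, 5}) = 2
G(20) = mex({0, 1, 2, 3, 5}) = 4
G(21) = mex({0, 1, 2, 3, 5}) = 4
G(22) = mex({1, 2, 6}) = 0
Therefore G(22) = 0.

0


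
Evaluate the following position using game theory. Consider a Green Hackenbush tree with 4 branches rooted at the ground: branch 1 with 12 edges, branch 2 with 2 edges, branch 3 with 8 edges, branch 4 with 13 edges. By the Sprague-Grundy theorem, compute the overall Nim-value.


The tree has 4 branches from the ground vertex.
In Green Hackenbush, the Nim-value of a simple path of length k is k.
Branch 1: length 12, Nim-value = 12
Branch 2: length 2, Nim-value = 2
Branch 3: length 8, Nim-value = 8
Branch 4: length 13, Nim-value = 13
Total Nim-value = XOR of all branch values:
0 XOR 12 = 12
12 XOR 2 = 14
14 XOR 8 = 6
6 XOR 13 = 11
Nim-value of the tree = 11

11


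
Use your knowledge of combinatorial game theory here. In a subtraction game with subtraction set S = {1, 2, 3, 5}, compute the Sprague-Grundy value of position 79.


The subtraction set is S = {1, 2, 3, 5}.
G(k) = mex{ G(k - s) : s in S, s <= k }. We compute iteratively: G(0) = 0.
G(1) = mex({0}) = 1
G(2) = mex({0, 1}) = 2
G(3) = mex({0, 1, 2}) = 3
G(4) = mex({1, 2, 3}) = 0
G(5) = mex({0, 2, 3}) = 1
G(6) = mex({0, 1, 3}) = 2
G(7) = mex({0, 1, 2}) = 3
G(8) = mex({1, 2, 3}) = 0
Observe that G(4)..G(8) = 0, 1, 2, 3, 0 repeats G(0)..G(4) = 0, 1, 2, 3, 0.
For k >= max(S) = 5, G(k) is determined by the previous 5 values G(k-5)..G(k-1); a window of 5 consecutive values has recurred shifted by 4, so by induction G(k + 4) = G(k) for all k >= 0: the sequence is periodic from the start with period 4.
One period: G(0..3) = 0, 1, 2, 3.
79 mod 4 = 3, so G(79) = G(3) = 3.

3


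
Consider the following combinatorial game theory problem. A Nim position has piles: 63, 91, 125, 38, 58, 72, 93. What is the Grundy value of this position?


We need the XOR (exclusive or) of all pile sizes.
After XOR-ing pile 1 (size 63): 0 XOR 63 = 63
After XOR-ing pile 2 (size 91): 63 XOR 91 = 100
After XOR-ing pile 3 (size 125): 100 XOR 125 = 25
After XOR-ing pile 4 (size 38): 25 XOR 38 = 63
After XOR-ing pile 5 (size 58): 63 XOR 58 = 5
After XOR-ing pile 6 (size 72): 5 XOR 72 = 77
After XOR-ing pile 7 (size 93): 77 XOR 93 = 16
The Nim-value of this position is 16.

16


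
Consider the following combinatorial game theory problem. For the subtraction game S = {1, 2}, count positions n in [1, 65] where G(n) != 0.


Subtraction set S = {1, 2}, so G(n) = n mod 3.
G(n) = 0 when n is a multiple of 3.
Multiples of 3 in [1, 65]: 21
N-positions (nonzero Grundy) = 65 - 21 = 44

44


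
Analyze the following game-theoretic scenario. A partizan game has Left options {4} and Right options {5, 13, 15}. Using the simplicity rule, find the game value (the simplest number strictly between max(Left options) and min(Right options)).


Left options: {4}, max = 4
Right options: {5, 13, 15}, min = 5
All options are numbers and max(Left) < min(Right), so by the simplicity theorem the value is the simplest (earliest-born) number strictly between 4 and 5.
No integer lies strictly between 4 and 5, so the value is the dyadic rational m/2^k in the interval with the smallest k (then m odd); search k = 1, 2, ...:
Denominator 2: 9/2 lies strictly between 4 and 5 -- found.
The simplest number in the interval is 9/2.
Game value = 9/2

9/2


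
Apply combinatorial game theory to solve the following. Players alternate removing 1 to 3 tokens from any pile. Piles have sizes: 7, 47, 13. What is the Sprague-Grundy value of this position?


Subtraction set: {1, 2, 3}
For this subtraction set, G(n) = n mod 4 (period = max + 1 = 4).
Pile 1 (size 7): G(7) = 7 mod 4 = 3
Pile 2 (size 47): G(47) = 47 mod 4 = 3
Pile 3 (size 13): G(13) = 13 mod 4 = 1
Total Grundy value = XOR of all: 3 XOR 3 XOR 1 = 1

1


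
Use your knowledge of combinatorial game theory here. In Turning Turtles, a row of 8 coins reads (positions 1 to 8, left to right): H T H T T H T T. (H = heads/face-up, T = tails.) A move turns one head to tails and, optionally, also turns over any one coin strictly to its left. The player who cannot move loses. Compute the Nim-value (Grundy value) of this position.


Coins: H T H T T H T T
Key fact: a single head at position k behaves exactly like a Nim heap of size k (turning it to T and optionally flipping a coin at j < k corresponds to moving the heap from k to j, or to 0), and heads combine as a disjunctive sum (two heads at the same place would cancel, matching j XOR j = 0). So the Nim-value is the XOR of the 1-indexed positions of the heads.
Face-up positions (1-indexed): [1, 3, 6]
XOR 0 with 1: 0 XOR 1 = 1
XOR 1 with 3: 1 XOR 3 = 2
XOR 2 with 6: 2 XOR 6 = 4
Nim-value = 4

4


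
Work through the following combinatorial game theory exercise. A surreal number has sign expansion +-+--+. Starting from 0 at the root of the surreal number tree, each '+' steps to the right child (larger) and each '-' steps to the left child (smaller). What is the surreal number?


Sign expansion: +-+--+
Rule: track bounds (lo, hi), initially (-inf, +inf). On '+', the current value becomes lo and we move to the simplest number in (value, hi): value + 1 if hi = +inf, otherwise the midpoint (value + hi)/2. On '-', the current value becomes hi and we move to value - 1 if lo = -inf, otherwise the midpoint (lo + value)/2.
Start at 0.
Step 1: sign = +, move right. Bounds: (0, +inf). Value = 1
Step 2: sign = -, move left. Bounds: (0, 1). Value = 1/2
Step 3: sign = +, move right. Bounds: (1/2, 1). Value = 3/4
Step 4: sign = -, move left. Bounds: (1/2, 3/4). Value = 5/8
Step 5: sign = -, move left. Bounds: (1/2, 5/8). Value = 9/16
Step 6: sign = +, move right. Bounds: (9/16, 5/8). Value = 19/32
The surreal number with sign expansion +-+--+ is 19/32.

19/32


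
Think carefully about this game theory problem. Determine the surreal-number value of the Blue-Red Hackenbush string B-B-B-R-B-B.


Edges (from ground): B-B-B-R-B-B
By Berlekamp's sign-expansion rule, a Blue-Red Hackenbush stalk has the value of the surreal number whose sign sequence is the edge sequence with B -> + and R -> -.
Sign sequence: +++-++
Trace the sign expansion in the surreal number tree, starting from 0:
Edge 1: B (sign +) -> bounds (0, +inf), value = 1
Edge 2: B (sign +) -> bounds (1, +inf), value = 2
Edge 3: B (sign +) -> bounds (2, +inf), value = 3
Edge 4: R (sign -) -> bounds (2, 3), value = 5/2
Edge 5: B (sign +) -> bounds (5/2, 3), value = 11/4
Edge 6: B (sign +) -> bounds (11/4, 3), value = 23/8
Game value = 23/8

23/8


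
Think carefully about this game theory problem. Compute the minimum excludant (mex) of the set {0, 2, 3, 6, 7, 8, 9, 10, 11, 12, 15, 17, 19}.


Set = {0, 2, 3, 6, 7, 8, 9, 10, 11, 12, 15, 17, 19}
0 is in the set.
1 is NOT in the set. This is the mex.
mex = 1

1


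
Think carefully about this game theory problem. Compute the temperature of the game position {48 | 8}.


The game is {48 | 8}, a switch {a | b} with numbers a > b.
Cooling {a | b} by t gives {a - t | b + t}, which stops being hot when a - t = b + t, i.e. at t = (a - b)/2. So the temperature of a switch is (a - b)/2.
Temperature = (Left option - Right option) / 2
= (48 - (8)) / 2
= 40 / 2
= 20

20


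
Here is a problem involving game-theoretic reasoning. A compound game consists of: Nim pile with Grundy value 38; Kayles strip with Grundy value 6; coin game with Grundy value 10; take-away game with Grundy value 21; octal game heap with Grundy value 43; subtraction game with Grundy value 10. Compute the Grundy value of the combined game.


By the Sprague-Grundy theorem, the Grundy value of a sum of games is the XOR of individual Grundy values.
Nim pile: Grundy value = 38. Running XOR: 0 XOR 38 = 38
Kayles strip: Grundy value = 6. Running XOR: 38 XOR 6 = 32
coin game: Grundy value = 10. Running XOR: 32 XOR 10 = 42
take-away game: Grundy value = 21. Running XOR: 42 XOR 21 = 63
octal game heap: Grundy value = 43. Running XOR: 63 XOR 43 = 20
subtraction game: Grundy value = 10. Running XOR: 20 XOR 10 = 30
The combined Grundy value is 30.

30


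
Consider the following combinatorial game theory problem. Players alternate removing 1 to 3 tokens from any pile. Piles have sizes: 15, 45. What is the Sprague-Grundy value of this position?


Subtraction set: {1, 2, 3}
For this subtraction set, G(n) = n mod 4 (period = max + 1 = 4).
Pile 1 (size 15): G(15) = 15 mod 4 = 3
Pile 2 (size 45): G(45) = 45 mod 4 = 1
Total Grundy value = XOR of all: 3 XOR 1 = 2

2


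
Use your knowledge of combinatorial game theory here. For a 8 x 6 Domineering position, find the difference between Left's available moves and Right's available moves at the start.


Board is 8 x 6 (rows x cols).
Left (vertical) placements: (rows-1) * cols = 7 * 6 = 42
Right (horizontal) placements: rows * (cols-1) = 8 * 5 = 40
Advantage = Left - Right = 42 - 40 = 2

2


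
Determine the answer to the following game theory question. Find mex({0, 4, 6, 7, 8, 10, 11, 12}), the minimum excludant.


Set = {0, 4, 6, 7, 8, 10, 11, 12}
0 is in the set.
1 is NOT in the set. This is the mex.
mex = 1

1


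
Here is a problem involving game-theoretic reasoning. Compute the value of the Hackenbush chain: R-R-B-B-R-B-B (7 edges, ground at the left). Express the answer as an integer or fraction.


Edges (from ground): R-R-B-B-R-B-B
By Berlekamp's sign-expansion rule, a Blue-Red Hackenbush stalk has the value of the surreal number whose sign sequence is the edge sequence with B -> + and R -> -.
Sign sequence: --++-++
Trace the sign expansion in the surreal number tree, starting from 0:
Edge 1: R (sign -) -> bounds (-inf, 0), value = -1
Edge 2: R (sign -) -> bounds (-inf, -1), value = -2
Edge 3: B (sign +) -> bounds (-2, -1), value = -3/2
Edge 4: B (sign +) -> bounds (-3/2, -1), value = -5/4
Edge 5: R (sign -) -> bounds (-3/2, -5/4), value = -11/8
Edge 6: B (sign +) -> bounds (-11/8, -5/4), value = -21/16
Edge 7: B (sign +) -> bounds (-21/16, -5/4), value = -41/32
Game value = -41/32

-41/32


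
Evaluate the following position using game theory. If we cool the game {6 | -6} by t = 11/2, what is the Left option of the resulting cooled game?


Original game: {6 | -6} (a switch {a | b} with a > b).
Cooling by t (for t below the temperature (a - b)/2 = 6) taxes each move by t: {a | b} cooled by t is {a - t | b + t}.
Cooling amount: t = 11/2
Cooled Left option: 6 - 11/2 = 1/2
Cooled Right option: -6 + 11/2 = -1/2
Cooled game: {1/2 | -1/2}
Left option = 1/2

1/2
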